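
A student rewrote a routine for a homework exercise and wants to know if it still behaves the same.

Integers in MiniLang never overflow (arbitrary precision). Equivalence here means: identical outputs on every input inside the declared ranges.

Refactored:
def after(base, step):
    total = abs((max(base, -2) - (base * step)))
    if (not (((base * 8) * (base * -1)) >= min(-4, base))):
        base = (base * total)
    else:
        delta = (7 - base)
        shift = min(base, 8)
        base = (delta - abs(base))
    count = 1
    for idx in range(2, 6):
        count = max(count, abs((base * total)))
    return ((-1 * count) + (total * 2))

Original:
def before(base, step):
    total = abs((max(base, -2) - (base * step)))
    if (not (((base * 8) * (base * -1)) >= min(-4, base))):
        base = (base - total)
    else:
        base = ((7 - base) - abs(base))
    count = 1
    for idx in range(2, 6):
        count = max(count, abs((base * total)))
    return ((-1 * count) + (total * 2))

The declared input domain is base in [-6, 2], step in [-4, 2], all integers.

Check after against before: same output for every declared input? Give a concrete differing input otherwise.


There is a counterexample at base=-6, step=-4: -780 on one side, -4004 on the other.
before: total := 26 | (not (((base * 8) * (base * -1)) >= min(-4, base))): true | base := -32 | count := 1 | iter idx=2: | count := 832 | iter idx=3: | count := 832 | iter idx=4: | count := 832 | iter idx=5: | count := 832 | result -780
after: total := 26 | (not (((base * 8) * (base * -1)) >= min(-4, base))): true | base := -156 | count := 1 | iter idx=2: | count := 4056 | iter idx=3: | count := 4056 | iter idx=4: | count := 4056 | iter idx=5: | count := 4056 | result -4004
verdict: not equivalent; witness: base=-6, step=-4


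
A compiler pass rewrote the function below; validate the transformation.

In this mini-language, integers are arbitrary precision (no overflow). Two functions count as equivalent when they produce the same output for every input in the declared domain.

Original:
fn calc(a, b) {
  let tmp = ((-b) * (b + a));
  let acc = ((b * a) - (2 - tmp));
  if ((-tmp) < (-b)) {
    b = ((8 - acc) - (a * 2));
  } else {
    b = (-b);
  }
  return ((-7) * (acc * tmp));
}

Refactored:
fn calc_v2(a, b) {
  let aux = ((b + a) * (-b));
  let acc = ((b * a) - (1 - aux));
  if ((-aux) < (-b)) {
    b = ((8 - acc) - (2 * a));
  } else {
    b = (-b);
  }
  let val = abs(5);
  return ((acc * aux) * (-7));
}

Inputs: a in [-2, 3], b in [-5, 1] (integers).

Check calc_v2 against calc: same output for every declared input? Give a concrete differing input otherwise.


Take a=-2, b=-5.
calc: tmp becomes -35; next acc becomes -27; next ((-tmp) < (-b)) evaluates to false; next b becomes 5; next final value -6615
calc_v2: aux becomes -35; next acc becomes -26; next ((-aux) < (-b)) evaluates to false; next b becomes 5; next val becomes 5; next final value -6370
-6615 vs -6370 — the two versions disagree here.
verdict: not equivalent; witness: a=-2, b=-5


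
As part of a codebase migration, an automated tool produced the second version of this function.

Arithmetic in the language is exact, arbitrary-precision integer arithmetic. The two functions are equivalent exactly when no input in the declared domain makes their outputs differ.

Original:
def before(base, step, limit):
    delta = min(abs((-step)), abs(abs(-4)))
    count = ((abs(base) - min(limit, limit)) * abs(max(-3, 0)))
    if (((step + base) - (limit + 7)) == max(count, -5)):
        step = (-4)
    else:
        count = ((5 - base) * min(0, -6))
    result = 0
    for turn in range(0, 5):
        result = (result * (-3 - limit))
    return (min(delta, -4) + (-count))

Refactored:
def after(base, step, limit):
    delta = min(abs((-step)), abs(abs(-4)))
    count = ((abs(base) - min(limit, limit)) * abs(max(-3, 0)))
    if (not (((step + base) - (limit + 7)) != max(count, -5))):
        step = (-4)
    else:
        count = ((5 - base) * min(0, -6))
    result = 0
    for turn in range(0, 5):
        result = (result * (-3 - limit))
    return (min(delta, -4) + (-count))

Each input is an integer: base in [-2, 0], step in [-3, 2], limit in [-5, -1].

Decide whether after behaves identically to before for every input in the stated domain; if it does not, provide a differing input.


This is a faithful refactor — boolean connective usage differs, comparison usage differs, but the computed results match everywhere.
Tracing base=-2, step=1, limit=-1: before: delta becomes 1; next count becomes 0; next (((step + base) - (limit + 7)) == max(count, -5)) evaluates to false; next count becomes -42; next result becomes 0; next at turn=0:; next result becomes 0; next at turn=1:; next result becomes 0; next at turn=2:; next result becomes 0; next at turn=3:; next result becomes 0; next at turn=4:; next result becomes 0; next final value 38 | after: delta becomes 1; next count becomes 0; next (not (((step + base) - (limit + 7)) != max(count, -5))) evaluates to false; next count becomes -42; next result becomes 0; next at turn=0:; next result becomes 0; next at turn=1:; next result becomes 0; next at turn=2:; next result becomes 0; next at turn=3:; next result becomes 0; next at turn=4:; next result becomes 0; next final value 38 — matching result 38.
Across all 90 domain points the two functions coincide.
verdict: equivalent


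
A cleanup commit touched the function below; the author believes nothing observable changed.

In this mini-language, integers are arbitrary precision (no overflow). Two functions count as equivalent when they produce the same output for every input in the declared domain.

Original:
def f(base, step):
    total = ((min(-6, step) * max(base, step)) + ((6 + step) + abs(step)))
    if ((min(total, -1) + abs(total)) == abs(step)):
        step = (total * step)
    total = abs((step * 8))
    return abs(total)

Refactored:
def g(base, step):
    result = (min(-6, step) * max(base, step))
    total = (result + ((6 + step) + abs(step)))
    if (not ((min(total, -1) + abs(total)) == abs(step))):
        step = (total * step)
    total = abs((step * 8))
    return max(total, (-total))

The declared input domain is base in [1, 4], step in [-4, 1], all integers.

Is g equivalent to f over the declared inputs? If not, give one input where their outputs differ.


The rewrite breaks on base=1, step=-4, where the results are 32 and 0.
f: total becomes 0; next ((min(total, -1) + abs(total)) == abs(step)) evaluates to false; next total becomes 32; next final value 32
g: result becomes -6; next total becomes 0; next (not ((min(total, -1) + abs(total)) == abs(step))) evaluates to true; next step becomes 0; next total becomes 0; next final value 0
verdict: not equivalent; witness: base=1, step=-4


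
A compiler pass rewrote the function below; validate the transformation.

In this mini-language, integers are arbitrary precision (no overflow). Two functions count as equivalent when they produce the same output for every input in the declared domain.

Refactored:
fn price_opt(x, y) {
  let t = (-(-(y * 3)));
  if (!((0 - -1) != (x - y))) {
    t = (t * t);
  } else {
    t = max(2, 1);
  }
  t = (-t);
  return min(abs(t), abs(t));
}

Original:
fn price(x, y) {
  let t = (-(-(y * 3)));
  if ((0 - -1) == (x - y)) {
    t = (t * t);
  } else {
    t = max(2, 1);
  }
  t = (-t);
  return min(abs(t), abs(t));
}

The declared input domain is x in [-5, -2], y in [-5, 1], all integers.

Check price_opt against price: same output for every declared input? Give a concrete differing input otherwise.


Comparing the listings, the differences include: comparison usage differs, boolean connective usage differs.
As a probe, take x=-4, y=-1: price runs t becomes -3; next ((0 - -1) == (x - y)) evaluates to false; next t becomes 2; next t becomes -2; next final value 2; price_opt runs t becomes -3; next (!((0 - -1) != (x - y))) evaluates to false; next t becomes 2; next t becomes -2; next final value 2; both end at 2.
Every one of the 28 inputs gives matching results.
verdict: equivalent


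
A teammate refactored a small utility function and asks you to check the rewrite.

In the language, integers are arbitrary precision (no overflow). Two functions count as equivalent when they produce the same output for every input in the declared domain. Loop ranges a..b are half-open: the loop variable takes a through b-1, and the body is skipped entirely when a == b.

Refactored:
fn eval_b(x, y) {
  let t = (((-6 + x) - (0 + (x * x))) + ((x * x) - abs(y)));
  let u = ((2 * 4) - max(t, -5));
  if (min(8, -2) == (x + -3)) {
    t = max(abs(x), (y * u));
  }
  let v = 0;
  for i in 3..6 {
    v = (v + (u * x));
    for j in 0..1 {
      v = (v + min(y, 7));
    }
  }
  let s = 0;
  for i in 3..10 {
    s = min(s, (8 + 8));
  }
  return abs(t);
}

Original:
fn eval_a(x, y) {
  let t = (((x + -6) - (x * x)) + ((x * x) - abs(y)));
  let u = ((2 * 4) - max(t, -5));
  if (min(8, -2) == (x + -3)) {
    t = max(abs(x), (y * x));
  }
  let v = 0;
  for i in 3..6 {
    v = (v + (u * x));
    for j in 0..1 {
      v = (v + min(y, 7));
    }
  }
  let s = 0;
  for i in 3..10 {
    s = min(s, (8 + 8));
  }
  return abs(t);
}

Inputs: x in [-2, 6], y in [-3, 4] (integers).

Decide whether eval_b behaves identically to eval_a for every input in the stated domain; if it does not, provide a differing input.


Consider the input x=1, y=1.
eval_a: t := -6 | u := 13 | (min(8, -2) == (x + -3)): true | t := 1 | v := 0 | iter i=3: | v := 13 | iter j=0: | v := 14 | iter i=4: | v := 27 | iter j=0: | v := 28 | iter i=5: | v := 41 | iter j=0: | v := 42 | s := 0 | iter i=3: | s := 0 | iter i=4: | s := 0 | iter i=5: | s := 0 | iter i=6: | s := 0 | iter i=7: | s := 0 | iter i=8: | s := 0 | iter i=9: | s := 0 | result 1
eval_b: t := -6 | u := 13 | (min(8, -2) == (x + -3)): true | t := 13 | v := 0 | iter i=3: | v := 13 | iter j=0: | v := 14 | iter i=4: | v := 27 | iter j=0: | v := 28 | iter i=5: | v := 41 | iter j=0: | v := 42 | s := 0 | iter i=3: | s := 0 | iter i=4: | s := 0 | iter i=5: | s := 0 | iter i=6: | s := 0 | iter i=7: | s := 0 | iter i=8: | s := 0 | iter i=9: | s := 0 | result 13
1 vs 13 — the two versions disagree here.
verdict: not equivalent; witness: x=1, y=1


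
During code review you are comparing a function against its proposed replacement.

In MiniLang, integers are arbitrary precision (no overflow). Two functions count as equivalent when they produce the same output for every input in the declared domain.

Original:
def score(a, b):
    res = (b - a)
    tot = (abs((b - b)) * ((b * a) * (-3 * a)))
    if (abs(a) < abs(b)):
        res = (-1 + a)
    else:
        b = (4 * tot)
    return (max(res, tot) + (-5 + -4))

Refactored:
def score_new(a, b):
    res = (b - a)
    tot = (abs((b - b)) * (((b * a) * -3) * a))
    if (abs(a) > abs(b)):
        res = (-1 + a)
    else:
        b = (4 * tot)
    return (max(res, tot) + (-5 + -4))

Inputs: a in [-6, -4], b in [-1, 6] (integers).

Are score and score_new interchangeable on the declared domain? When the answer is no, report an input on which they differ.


The rewrite breaks on a=-6, b=-1, where the results are -4 and -9.
score: res = 5; tot = 0; (abs(a) < abs(b)) -> false; b = 0; return -4
score_new: res = 5; tot = 0; (abs(a) > abs(b)) -> true; res = -7; return -9
verdict: not equivalent; witness: a=-6, b=-1


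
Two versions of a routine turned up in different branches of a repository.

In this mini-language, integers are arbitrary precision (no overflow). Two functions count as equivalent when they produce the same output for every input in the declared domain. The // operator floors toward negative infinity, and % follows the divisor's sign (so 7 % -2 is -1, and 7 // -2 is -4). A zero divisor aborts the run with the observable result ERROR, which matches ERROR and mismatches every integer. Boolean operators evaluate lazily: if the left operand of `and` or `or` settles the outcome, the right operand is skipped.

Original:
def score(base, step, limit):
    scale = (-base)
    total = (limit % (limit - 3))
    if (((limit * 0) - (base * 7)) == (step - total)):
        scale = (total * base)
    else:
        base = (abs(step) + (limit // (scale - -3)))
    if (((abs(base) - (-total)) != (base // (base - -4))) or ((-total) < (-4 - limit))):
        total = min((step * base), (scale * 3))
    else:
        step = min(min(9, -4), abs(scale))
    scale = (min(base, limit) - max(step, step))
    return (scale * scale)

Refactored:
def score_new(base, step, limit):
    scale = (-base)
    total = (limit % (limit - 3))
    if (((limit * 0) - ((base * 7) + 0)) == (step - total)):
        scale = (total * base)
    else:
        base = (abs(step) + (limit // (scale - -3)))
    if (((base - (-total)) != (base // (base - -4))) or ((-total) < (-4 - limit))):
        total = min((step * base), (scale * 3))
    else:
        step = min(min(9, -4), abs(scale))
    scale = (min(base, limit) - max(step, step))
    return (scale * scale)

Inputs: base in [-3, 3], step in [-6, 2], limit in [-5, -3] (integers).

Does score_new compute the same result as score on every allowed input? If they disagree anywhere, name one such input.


These are not equivalent — on base=1, step=0, limit=-3 the outputs split (1 vs 9).
score: scale=-1, then total=-3, then (((limit * 0) - (base * 7)) == (step - total)) is false, then base=-2, then (((abs(base) - (-total)) != (base // (base - -4))) or ((-total) < (-4 - limit))) is false, then step=-4, then scale=1, then returns 1
score_new: scale=-1, then total=-3, then (((limit * 0) - ((base * 7) + 0)) == (step - total)) is false, then base=-2, then (((base - (-total)) != (base // (base - -4))) or ((-total) < (-4 - limit))) is true, then total=-3, then scale=-3, then returns 9
verdict: not equivalent; witness: base=1, step=0, limit=-3


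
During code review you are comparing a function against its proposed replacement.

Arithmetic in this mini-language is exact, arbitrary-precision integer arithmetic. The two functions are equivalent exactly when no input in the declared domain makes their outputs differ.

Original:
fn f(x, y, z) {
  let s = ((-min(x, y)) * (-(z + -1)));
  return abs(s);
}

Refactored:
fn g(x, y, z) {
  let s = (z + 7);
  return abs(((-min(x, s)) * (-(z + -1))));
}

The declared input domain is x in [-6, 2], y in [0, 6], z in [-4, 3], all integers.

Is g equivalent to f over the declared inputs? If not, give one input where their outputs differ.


Not equivalent: x=1, y=0, z=-4 separates them (0 vs 5).
f: s := 0 | result 0
g: s := 3 | result 5
verdict: not equivalent; witness: x=1, y=0, z=-4


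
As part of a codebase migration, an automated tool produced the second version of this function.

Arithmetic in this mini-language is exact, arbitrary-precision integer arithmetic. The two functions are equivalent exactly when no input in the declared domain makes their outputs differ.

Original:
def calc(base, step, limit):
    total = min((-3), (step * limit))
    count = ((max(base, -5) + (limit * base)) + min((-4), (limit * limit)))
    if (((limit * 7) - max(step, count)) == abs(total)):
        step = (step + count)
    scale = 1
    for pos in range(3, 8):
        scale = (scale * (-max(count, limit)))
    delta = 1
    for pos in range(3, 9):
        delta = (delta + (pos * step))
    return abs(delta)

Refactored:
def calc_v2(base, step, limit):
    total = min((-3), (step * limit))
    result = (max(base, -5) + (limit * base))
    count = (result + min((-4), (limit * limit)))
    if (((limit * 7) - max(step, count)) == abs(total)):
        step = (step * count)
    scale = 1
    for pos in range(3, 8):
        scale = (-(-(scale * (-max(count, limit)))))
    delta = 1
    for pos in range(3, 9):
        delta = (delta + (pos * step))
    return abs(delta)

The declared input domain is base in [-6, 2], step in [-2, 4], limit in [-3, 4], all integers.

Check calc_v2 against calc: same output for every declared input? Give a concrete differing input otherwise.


Consider the input base=-6, step=4, limit=1.
calc: total=-3, then count=-15, then (((limit * 7) - max(step, count)) == abs(total)) is true, then step=-11, then scale=1, then (pos=3), then scale=-1, then (pos=4), then scale=1, then (pos=5), then scale=-1, then (pos=6), then scale=1, then (pos=7), then scale=-1, then delta=1, then (pos=3), then delta=-32, then (pos=4), then delta=-76, then (pos=5), then delta=-131, then (pos=6), then delta=-197, then (pos=7), then delta=-274, then (pos=8), then delta=-362, then returns 362
calc_v2: total=-3, then result=-11, then count=-15, then (((limit * 7) - max(step, count)) == abs(total)) is true, then step=-60, then scale=1, then (pos=3), then scale=-1, then (pos=4), then scale=1, then (pos=5), then scale=-1, then (pos=6), then scale=1, then (pos=7), then scale=-1, then delta=1, then (pos=3), then delta=-179, then (pos=4), then delta=-419, then (pos=5), then delta=-719, then (pos=6), then delta=-1079, then (pos=7), then delta=-1499, then (pos=8), then delta=-1979, then returns 1979
362 and 1979 differ, so these are not the same function on this domain.
verdict: not equivalent; witness: base=-6, step=4, limit=1


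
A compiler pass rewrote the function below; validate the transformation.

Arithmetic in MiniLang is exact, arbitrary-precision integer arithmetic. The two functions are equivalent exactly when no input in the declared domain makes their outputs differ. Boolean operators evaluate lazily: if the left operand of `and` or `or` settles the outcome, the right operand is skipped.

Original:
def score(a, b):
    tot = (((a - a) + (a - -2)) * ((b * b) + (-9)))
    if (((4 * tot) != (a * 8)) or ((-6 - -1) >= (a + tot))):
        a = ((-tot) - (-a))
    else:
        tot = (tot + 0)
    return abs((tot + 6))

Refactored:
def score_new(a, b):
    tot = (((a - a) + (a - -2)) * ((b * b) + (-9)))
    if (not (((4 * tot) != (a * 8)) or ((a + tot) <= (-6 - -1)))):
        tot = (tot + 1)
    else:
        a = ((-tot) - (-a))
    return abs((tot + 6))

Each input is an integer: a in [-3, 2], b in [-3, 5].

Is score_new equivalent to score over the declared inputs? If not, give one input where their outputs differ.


These are not equivalent — on a=0, b=-3 the outputs split (6 vs 7).
score: tot becomes 0; next (((4 * tot) != (a * 8)) or ((-6 - -1) >= (a + tot))) evaluates to false; next tot becomes 0; next final value 6
score_new: tot becomes 0; next (not (((4 * tot) != (a * 8)) or ((a + tot) <= (-6 - -1)))) evaluates to true; next tot becomes 1; next final value 7
verdict: not equivalent; witness: a=0, b=-3


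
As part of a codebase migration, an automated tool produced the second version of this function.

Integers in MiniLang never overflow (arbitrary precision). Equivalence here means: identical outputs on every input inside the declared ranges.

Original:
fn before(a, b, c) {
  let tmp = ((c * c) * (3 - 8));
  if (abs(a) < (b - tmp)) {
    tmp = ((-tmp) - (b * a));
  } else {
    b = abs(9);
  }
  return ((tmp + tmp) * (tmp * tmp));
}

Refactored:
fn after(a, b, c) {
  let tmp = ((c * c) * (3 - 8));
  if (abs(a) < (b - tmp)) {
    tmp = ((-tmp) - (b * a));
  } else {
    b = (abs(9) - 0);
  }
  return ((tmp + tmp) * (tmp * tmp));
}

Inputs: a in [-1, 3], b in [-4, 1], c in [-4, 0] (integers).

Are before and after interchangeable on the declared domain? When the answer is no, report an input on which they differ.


Comparing the listings, the differences include: constant usage differs; arithmetic usage differs.
Spot check at a=3, b=-4, c=-1 — before: tmp = -5; (abs(a) < (b - tmp)) -> false; b = 9; return -250. after: tmp = -5; (abs(a) < (b - tmp)) -> false; b = 9; return -250. Both give -250.
An exhaustive pass over the 150 declared inputs shows identical outputs.
verdict: equivalent


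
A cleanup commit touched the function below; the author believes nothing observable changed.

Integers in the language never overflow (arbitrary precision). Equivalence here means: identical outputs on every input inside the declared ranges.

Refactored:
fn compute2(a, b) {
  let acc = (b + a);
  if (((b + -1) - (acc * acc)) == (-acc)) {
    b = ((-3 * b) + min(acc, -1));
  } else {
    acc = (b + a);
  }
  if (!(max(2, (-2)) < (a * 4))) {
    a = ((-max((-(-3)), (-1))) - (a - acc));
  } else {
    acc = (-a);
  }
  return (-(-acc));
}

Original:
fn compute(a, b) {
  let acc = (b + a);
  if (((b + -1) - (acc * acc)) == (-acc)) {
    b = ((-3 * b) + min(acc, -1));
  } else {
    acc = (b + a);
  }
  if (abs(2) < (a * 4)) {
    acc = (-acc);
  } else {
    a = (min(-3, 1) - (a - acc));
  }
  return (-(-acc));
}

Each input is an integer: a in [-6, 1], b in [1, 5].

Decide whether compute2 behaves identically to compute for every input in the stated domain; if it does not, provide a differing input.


Not equivalent: a=1, b=1 separates them (-2 vs -1).
compute: acc=2, then (((b + -1) - (acc * acc)) == (-acc)) is false, then acc=2, then (abs(2) < (a * 4)) is true, then acc=-2, then returns -2
compute2: acc=2, then (((b + -1) - (acc * acc)) == (-acc)) is false, then acc=2, then (!(max(2, (-2)) < (a * 4))) is false, then acc=-1, then returns -1
verdict: not equivalent; witness: a=1, b=1


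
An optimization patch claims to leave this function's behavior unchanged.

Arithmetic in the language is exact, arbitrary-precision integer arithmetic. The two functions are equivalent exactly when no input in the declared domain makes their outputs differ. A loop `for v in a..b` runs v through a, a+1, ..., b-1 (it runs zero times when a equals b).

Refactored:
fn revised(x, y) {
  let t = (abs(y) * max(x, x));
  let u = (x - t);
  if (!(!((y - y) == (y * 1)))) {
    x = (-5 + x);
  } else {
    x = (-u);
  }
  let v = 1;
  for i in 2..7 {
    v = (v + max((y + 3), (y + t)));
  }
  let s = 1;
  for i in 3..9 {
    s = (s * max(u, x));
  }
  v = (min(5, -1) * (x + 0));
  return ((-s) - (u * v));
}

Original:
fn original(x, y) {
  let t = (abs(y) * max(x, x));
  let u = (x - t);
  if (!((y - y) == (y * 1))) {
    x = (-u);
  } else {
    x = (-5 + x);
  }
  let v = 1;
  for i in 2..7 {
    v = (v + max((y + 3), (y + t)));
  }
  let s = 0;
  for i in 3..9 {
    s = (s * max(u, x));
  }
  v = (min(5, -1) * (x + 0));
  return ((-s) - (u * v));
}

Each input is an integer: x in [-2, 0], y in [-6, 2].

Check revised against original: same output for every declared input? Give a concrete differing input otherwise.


Run the pair on x=-2, y=-6.
original: t = -12; u = 10; (!((y - y) == (y * 1))) -> true; x = -10; v = 1; [i=2]; v = -2; [i=3]; v = -5; [i=4]; v = -8; [i=5]; v = -11; [i=6]; v = -14; s = 0; [i=3]; s = 0; [i=4]; s = 0; [i=5]; s = 0; [i=6]; s = 0; [i=7]; s = 0; [i=8]; s = 0; v = 10; return -100
revised: t = -12; u = 10; (!(!((y - y) == (y * 1)))) -> false; x = -10; v = 1; [i=2]; v = -2; [i=3]; v = -5; [i=4]; v = -8; [i=5]; v = -11; [i=6]; v = -14; s = 1; [i=3]; s = 10; [i=4]; s = 100; [i=5]; s = 1000; [i=6]; s = 10000; [i=7]; s = 100000; [i=8]; s = 1000000; v = 10; return -1000100
-100 against -1000100: the behavior changed.
verdict: not equivalent; witness: x=-2, y=-6


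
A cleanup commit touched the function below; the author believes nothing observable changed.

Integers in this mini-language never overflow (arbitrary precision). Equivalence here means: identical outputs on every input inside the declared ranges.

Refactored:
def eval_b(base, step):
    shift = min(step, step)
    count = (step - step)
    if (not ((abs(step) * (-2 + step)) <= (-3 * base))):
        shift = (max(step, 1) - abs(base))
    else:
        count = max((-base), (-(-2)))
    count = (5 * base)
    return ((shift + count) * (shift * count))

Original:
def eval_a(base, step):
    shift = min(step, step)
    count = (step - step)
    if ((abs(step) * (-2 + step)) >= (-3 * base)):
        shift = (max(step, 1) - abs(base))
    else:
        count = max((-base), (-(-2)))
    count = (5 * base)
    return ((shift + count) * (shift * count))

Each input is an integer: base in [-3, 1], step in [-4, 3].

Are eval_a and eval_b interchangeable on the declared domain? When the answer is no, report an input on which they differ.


The rewrite breaks on base=1, step=-1, where the results are 0 and -20.
eval_a: shift=-1, then count=0, then ((abs(step) * (-2 + step)) >= (-3 * base)) is true, then shift=0, then count=5, then returns 0
eval_b: shift=-1, then count=0, then (not ((abs(step) * (-2 + step)) <= (-3 * base))) is false, then count=2, then count=5, then returns -20
verdict: not equivalent; witness: base=1, step=-1


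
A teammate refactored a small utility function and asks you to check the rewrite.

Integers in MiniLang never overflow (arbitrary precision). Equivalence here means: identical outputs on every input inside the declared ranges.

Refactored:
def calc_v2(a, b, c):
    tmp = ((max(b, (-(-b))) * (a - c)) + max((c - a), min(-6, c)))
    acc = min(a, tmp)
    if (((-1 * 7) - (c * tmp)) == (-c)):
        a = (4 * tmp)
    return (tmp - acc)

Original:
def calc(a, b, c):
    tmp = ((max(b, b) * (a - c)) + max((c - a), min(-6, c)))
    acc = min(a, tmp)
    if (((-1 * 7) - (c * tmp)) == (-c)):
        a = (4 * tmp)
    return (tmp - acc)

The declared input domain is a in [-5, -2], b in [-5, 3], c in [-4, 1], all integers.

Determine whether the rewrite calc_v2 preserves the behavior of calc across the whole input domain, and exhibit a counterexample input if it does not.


Differences: same computation, different form — yet all 216 inputs agree.
verdict: equivalent


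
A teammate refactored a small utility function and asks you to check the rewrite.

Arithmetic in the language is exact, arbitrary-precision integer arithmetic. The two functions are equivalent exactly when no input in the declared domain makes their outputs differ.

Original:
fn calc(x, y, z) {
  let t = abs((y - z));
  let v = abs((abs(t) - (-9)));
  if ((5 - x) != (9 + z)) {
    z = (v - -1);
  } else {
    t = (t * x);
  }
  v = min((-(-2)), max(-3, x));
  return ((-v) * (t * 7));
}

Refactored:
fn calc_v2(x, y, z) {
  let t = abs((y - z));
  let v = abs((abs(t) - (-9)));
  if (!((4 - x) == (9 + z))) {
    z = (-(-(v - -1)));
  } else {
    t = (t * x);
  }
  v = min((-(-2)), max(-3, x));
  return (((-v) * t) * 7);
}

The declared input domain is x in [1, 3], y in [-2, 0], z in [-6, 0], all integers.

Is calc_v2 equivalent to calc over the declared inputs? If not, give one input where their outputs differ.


These are not equivalent — on x=2, y=-2, z=-6 the outputs split (-112 vs -56).
calc: t = 4; v = 13; ((5 - x) != (9 + z)) -> false; t = 8; v = 2; return -112
calc_v2: t = 4; v = 13; (!((4 - x) == (9 + z))) -> true; z = 14; v = 2; return -56
verdict: not equivalent; witness: x=2, y=-2, z=-6


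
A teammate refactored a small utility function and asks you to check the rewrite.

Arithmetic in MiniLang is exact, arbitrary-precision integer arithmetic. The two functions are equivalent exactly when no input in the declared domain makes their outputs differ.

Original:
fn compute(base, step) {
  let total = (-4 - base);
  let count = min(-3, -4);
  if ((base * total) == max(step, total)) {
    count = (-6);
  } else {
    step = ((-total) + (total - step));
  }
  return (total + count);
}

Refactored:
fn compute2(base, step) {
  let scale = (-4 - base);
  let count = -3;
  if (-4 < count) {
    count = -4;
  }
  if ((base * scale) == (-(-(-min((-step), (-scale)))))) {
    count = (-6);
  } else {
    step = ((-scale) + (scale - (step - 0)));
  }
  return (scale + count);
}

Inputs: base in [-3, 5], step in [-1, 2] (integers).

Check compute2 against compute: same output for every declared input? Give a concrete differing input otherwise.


Equivalent — the differences include arithmetic usage differs, local variable names differ, constant usage differs, branching structure differs, comparison usage differs, min/max/abs usage differs, statement counts differ, yet no declared input distinguishes the two.
One worked example (base=3, step=-1) — compute: total=-7, then count=-4, then ((base * total) == max(step, total)) is false, then step=1, then returns -11; compute2: scale=-7, then count=-3, then (-4 < count) is true, then count=-4, then ((base * scale) == (-(-(-min((-step), (-scale)))))) is false, then step=1, then returns -11; agreement on -11.
Sweeping the whole domain (36 inputs) finds no disagreement.
verdict: equivalent


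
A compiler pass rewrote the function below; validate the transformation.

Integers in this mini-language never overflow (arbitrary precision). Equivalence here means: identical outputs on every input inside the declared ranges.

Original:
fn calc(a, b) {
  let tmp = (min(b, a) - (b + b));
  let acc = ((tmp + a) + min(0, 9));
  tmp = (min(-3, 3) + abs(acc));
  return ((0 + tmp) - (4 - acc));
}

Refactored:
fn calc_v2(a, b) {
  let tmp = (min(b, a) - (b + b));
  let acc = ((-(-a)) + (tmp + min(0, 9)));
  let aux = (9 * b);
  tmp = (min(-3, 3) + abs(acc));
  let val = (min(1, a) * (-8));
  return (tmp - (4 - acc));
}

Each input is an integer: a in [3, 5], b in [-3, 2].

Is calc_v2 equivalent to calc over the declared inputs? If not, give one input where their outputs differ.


This is a faithful refactor — local variable names differ; arithmetic usage differs; statement counts differ; min/max/abs usage differs; constant usage differs, but the computed results match everywhere.
As a probe, take a=4, b=-3: calc runs tmp becomes 3; next acc becomes 7; next tmp becomes 4; next final value 7; calc_v2 runs tmp becomes 3; next acc becomes 7; next aux becomes -27; next tmp becomes 4; next val becomes -8; next final value 7; both end at 7.
Checked all 18 inputs in the declared domain: the outputs agree on every one.
verdict: equivalent


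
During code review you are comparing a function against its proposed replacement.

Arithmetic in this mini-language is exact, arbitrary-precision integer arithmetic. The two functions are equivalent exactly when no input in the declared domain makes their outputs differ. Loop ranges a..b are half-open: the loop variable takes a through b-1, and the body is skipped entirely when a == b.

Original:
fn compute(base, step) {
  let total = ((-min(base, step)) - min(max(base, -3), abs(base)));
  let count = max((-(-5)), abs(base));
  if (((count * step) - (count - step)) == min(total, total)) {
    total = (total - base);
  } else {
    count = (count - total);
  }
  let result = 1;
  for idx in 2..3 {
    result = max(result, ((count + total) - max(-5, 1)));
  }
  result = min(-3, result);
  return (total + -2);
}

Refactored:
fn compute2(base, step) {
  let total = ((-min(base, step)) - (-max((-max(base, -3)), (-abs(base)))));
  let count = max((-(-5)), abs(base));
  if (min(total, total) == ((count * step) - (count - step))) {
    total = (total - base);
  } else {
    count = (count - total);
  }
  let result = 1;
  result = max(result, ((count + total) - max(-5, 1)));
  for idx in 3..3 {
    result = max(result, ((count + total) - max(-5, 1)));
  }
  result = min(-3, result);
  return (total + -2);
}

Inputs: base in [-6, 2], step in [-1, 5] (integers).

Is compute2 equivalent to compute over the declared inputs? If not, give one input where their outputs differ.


Changes here: loop structure differs, arithmetic usage differs, min/max/abs usage differs, constant usage differs, statement counts differ; the full 63-point sweep finds no disagreement.
verdict: equivalent


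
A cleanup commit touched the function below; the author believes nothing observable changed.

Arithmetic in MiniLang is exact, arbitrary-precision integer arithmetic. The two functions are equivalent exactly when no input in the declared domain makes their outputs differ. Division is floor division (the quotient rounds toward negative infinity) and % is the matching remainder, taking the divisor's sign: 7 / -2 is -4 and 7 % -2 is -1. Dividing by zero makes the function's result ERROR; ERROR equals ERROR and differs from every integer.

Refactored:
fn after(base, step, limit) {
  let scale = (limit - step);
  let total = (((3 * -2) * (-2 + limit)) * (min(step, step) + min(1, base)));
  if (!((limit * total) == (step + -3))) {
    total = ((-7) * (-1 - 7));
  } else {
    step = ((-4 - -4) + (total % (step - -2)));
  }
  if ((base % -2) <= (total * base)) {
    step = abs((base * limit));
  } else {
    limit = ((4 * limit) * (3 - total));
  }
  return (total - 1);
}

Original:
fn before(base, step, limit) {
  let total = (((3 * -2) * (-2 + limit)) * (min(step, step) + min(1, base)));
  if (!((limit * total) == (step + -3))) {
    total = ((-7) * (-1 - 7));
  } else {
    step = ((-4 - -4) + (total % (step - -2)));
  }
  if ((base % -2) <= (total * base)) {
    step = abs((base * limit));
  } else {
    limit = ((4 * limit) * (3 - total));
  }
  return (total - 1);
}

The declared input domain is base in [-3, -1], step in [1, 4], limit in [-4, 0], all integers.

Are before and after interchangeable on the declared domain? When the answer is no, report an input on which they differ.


Behavior is preserved: although statement counts differ, local variable names differ, arithmetic usage differs, the outputs never diverge.
Tracing base=-2, step=1, limit=-3: before: total := -30 | (!((limit * total) == (step + -3))): true | total := 56 | ((base % -2) <= (total * base)): false | limit := 636 | result 55 | after: scale := -4 | total := -30 | (!((limit * total) == (step + -3))): true | total := 56 | ((base % -2) <= (total * base)): false | limit := 636 | result 55 — matching result 55.
Sweeping the whole domain (60 inputs) finds no disagreement.
verdict: equivalent


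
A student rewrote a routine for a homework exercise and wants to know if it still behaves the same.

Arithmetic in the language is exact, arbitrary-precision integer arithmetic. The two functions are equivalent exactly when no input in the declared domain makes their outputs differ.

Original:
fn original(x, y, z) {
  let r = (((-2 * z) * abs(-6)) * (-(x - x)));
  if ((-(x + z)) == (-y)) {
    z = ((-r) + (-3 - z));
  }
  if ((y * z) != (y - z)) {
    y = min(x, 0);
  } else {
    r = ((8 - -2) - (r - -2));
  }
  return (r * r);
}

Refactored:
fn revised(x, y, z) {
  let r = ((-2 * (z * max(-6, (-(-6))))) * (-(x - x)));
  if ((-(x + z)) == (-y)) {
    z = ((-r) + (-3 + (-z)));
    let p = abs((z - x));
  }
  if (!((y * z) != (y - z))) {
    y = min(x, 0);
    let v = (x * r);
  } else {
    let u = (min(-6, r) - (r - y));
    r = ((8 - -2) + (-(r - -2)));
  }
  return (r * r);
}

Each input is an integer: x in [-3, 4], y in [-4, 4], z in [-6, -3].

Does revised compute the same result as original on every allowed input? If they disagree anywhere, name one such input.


Not equivalent: x=-3, y=-4, z=-6 separates them (0 vs 64).
original: r becomes 0; next ((-(x + z)) == (-y)) evaluates to false; next ((y * z) != (y - z)) evaluates to true; next y becomes -3; next final value 0
revised: r becomes 0; next ((-(x + z)) == (-y)) evaluates to false; next (!((y * z) != (y - z))) evaluates to false; next u becomes -10; next r becomes 8; next final value 64
verdict: not equivalent; witness: x=-3, y=-4, z=-6


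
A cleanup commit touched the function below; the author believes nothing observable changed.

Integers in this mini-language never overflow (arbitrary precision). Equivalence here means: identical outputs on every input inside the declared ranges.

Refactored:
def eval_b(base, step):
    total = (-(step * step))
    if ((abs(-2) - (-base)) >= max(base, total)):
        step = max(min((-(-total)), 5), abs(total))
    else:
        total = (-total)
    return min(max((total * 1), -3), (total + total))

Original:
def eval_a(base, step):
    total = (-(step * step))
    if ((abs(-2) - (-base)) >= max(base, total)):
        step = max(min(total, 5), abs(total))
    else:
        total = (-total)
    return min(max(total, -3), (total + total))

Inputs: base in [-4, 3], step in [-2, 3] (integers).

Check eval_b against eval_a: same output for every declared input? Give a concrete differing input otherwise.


Behavior is preserved: although constant usage differs; arithmetic usage differs, the outputs never diverge.
Spot check at base=3, step=3 — eval_a: total := -9 | ((abs(-2) - (-base)) >= max(base, total)): true | step := 9 | result -18. eval_b: total := -9 | ((abs(-2) - (-base)) >= max(base, total)): true | step := 9 | result -18. Both give -18.
An exhaustive pass over the 48 declared inputs shows identical outputs.
verdict: equivalent


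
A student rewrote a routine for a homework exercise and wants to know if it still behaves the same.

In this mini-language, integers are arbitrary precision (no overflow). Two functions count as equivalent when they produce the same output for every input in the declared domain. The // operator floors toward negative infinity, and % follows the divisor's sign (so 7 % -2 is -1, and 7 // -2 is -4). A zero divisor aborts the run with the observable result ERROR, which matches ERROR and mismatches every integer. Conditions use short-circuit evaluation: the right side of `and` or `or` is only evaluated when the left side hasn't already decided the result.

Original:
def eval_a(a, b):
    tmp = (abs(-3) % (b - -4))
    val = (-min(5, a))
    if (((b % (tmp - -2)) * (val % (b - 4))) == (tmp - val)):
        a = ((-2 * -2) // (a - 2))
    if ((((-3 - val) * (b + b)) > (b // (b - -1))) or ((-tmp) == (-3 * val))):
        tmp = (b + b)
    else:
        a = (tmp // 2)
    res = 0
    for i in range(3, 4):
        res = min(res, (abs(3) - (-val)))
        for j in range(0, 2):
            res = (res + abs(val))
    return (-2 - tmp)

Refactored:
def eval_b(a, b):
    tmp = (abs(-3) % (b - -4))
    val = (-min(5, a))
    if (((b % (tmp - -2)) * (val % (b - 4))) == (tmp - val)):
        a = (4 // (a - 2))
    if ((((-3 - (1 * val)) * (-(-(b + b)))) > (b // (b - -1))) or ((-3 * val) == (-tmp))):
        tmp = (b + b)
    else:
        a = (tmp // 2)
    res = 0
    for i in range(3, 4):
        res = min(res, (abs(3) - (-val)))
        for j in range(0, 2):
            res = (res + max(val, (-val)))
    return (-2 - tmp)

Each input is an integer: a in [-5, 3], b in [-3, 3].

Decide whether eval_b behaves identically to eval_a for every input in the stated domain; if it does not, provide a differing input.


The two versions differ — the changes include constant usage differs, and min/max/abs usage differs.
Tracing a=-2, b=-3: eval_a: tmp=0, then val=2, then (((b % (tmp - -2)) * (val % (b - 4))) == (tmp - val)) is false, then ((((-3 - val) * (b + b)) > (b // (b - -1))) or ((-tmp) == (-3 * val))) is true, then tmp=-6, then res=0, then (i=3), then res=0, then (j=0), then res=2, then (j=1), then res=4, then returns 4 | eval_b: tmp=0, then val=2, then (((b % (tmp - -2)) * (val % (b - 4))) == (tmp - val)) is false, then ((((-3 - (1 * val)) * (-(-(b + b)))) > (b // (b - -1))) or ((-3 * val) == (-tmp))) is true, then tmp=-6, then res=0, then (i=3), then res=0, then (j=0), then res=2, then (j=1), then res=4, then returns 4 — matching result 4.
Checked all 63 inputs in the declared domain: the outputs agree on every one.
verdict: equivalent


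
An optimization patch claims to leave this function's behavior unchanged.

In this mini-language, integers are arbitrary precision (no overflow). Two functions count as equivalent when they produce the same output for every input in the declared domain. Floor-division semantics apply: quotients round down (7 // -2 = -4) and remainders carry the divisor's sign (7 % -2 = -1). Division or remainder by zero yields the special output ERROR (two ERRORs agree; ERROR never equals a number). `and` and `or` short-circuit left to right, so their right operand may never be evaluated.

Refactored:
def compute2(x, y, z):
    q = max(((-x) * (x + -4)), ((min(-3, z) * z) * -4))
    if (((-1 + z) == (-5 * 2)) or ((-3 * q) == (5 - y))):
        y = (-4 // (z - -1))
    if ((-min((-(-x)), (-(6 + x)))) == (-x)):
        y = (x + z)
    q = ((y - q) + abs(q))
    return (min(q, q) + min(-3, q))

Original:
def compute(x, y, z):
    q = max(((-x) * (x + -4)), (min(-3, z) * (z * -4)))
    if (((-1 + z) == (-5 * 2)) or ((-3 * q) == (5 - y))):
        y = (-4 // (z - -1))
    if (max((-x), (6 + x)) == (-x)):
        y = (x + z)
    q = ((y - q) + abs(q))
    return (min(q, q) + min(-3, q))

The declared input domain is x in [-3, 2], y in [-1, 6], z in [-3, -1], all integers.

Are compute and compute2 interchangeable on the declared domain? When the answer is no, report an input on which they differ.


Differences: min/max/abs usage differs — yet all 144 inputs agree.
verdict: equivalent
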